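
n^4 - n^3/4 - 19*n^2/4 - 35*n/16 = n*(n - 5/2)*(n + 1/2)*(n + 7/4)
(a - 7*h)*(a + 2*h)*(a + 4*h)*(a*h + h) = a^4*h - a^3*h^2 + a^3*h - 34*a^2*h^3 - a^2*h^2 - 56*a*h^4 - 34*a*h^3 - 56*h^4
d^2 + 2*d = d*(d + 2)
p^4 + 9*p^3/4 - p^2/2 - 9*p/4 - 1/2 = (p - 1)*(p + 1/4)*(p + 1)*(p + 2)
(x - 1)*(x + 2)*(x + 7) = x^3 + 8*x^2 + 5*x - 14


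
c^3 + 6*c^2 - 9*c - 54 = (c - 3)*(c + 3)*(c + 6)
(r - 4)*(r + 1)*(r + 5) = r^3 + 2*r^2 - 19*r - 20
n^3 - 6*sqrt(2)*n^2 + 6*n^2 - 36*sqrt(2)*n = n*(n + 6)*(n - 6*sqrt(2))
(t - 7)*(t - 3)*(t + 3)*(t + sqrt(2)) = t^4 - 7*t^3 + sqrt(2)*t^3 - 7*sqrt(2)*t^2 - 9*t^2 - 9*sqrt(2)*t + 63*t + 63*sqrt(2)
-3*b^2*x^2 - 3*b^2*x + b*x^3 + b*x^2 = x*(-3*b + x)*(b*x + b)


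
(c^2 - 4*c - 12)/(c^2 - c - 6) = (c - 6)/(c - 3)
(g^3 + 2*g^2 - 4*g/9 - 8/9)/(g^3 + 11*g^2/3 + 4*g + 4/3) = (g - 2/3)/(g + 1)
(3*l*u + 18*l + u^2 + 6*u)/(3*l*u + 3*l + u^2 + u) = (u + 6)/(u + 1)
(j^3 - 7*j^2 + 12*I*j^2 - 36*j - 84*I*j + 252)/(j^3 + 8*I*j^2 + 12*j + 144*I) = (j - 7)/(j - 4*I)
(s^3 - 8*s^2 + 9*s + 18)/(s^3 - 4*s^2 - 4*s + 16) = (s^3 - 8*s^2 + 9*s + 18)/(s^3 - 4*s^2 - 4*s + 16)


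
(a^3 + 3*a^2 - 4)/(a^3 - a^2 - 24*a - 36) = (a^2 + a - 2)/(a^2 - 3*a - 18)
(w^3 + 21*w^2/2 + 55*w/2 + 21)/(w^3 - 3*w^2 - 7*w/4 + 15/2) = 2*(w^2 + 9*w + 14)/(2*w^2 - 9*w + 10)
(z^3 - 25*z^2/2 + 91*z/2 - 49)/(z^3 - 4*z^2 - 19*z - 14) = (z^2 - 11*z/2 + 7)/(z^2 + 3*z + 2)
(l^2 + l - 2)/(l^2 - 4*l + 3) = (l + 2)/(l - 3)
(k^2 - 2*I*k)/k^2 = (k - 2*I)/k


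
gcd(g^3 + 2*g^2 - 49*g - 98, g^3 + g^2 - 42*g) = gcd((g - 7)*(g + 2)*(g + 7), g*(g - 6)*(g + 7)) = g + 7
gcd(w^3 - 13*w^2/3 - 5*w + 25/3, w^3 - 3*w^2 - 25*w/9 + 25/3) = w + 5/3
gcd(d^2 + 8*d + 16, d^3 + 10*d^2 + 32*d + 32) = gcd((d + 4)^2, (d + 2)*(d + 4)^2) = d^2 + 8*d + 16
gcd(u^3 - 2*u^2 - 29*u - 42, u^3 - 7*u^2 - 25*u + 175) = u - 7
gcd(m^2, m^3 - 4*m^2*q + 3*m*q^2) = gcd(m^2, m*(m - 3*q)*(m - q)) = m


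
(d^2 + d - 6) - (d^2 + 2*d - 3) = -d - 3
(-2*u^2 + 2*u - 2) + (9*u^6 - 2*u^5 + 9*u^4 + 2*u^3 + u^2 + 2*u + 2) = 9*u^6 - 2*u^5 + 9*u^4 + 2*u^3 - u^2 + 4*u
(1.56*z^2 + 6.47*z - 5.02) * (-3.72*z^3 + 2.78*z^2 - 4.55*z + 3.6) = -5.8032*z^5 - 19.7316*z^4 + 29.563*z^3 - 37.7781*z^2 + 46.133*z - 18.072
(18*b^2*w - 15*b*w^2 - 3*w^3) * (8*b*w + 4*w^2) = 144*b^3*w^2 - 48*b^2*w^3 - 84*b*w^4 - 12*w^5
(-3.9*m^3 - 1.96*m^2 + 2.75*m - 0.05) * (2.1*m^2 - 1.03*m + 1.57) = -8.19*m^5 - 0.0989999999999993*m^4 + 1.6708*m^3 - 6.0147*m^2 + 4.369*m - 0.0785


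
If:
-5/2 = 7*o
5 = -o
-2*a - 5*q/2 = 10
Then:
No Solution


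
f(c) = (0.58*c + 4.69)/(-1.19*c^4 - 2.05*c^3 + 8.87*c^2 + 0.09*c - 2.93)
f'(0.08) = -1.05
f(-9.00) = 0.00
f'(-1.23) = 0.72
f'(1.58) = 2.42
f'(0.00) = -0.25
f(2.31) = -0.41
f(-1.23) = 0.35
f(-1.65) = 0.17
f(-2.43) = 0.09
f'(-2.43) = 0.04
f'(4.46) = 0.01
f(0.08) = -1.65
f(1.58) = 1.45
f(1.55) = 1.39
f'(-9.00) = -0.00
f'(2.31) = 1.40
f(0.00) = -1.60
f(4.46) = -0.02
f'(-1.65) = 0.23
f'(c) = (0.58*c + 4.69)*(4.76*c^3 + 6.15*c^2 - 17.74*c - 0.09)/(-1.19*c^4 - 2.05*c^3 + 8.87*c^2 + 0.09*c - 2.93)^2 + 0.58/(-1.19*c^4 - 2.05*c^3 + 8.87*c^2 + 0.09*c - 2.93) = (2.0706*c^4 + 24.7024*c^3 + 23.6989*c^2 - 83.2006*c - 2.1215)/(1.4161*c^8 + 4.879*c^7 - 16.9081*c^6 - 36.5812*c^5 + 85.2813*c^4 + 13.6096*c^3 - 51.9701*c^2 - 0.5274*c + 8.5849)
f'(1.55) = 1.85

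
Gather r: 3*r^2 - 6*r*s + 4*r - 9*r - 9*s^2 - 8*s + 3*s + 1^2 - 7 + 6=3*r^2 + r*(-6*s - 5) - 9*s^2 - 5*s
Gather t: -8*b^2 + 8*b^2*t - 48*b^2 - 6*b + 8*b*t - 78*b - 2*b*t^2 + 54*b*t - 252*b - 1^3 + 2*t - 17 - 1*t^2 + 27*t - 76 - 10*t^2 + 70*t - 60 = -56*b^2 - 336*b + t^2*(-2*b - 11) + t*(8*b^2 + 62*b + 99) - 154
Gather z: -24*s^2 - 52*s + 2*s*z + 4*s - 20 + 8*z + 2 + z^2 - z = -24*s^2 - 48*s + z^2 + z*(2*s + 7) - 18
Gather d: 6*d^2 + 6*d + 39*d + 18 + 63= 6*d^2 + 45*d + 81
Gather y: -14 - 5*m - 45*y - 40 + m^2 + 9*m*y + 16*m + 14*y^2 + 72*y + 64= m^2 + 11*m + 14*y^2 + y*(9*m + 27) + 10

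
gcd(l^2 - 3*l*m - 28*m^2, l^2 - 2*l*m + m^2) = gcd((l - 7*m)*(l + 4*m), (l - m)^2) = 1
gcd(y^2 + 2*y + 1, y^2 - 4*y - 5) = y + 1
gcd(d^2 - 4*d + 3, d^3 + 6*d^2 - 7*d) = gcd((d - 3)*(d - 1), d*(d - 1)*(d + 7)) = d - 1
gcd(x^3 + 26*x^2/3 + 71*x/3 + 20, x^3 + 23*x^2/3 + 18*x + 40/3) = x^2 + 17*x/3 + 20/3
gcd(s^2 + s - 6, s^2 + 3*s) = s + 3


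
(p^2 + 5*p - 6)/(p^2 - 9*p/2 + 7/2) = 2*(p + 6)/(2*p - 7)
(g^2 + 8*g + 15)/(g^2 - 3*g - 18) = (g + 5)/(g - 6)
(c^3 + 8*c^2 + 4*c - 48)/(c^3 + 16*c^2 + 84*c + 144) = (c - 2)/(c + 6)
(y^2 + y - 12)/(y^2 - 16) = (y - 3)/(y - 4)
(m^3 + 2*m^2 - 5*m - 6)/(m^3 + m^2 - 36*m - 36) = (m^2 + m - 6)/(m^2 - 36)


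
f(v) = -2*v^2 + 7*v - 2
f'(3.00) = -5.00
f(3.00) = 1.00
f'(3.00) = -5.00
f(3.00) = 1.00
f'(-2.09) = 15.36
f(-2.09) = -25.37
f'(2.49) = -2.96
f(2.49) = 3.03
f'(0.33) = 5.68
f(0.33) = 0.09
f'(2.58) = -3.32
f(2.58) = 2.75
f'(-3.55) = 21.20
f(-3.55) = -52.06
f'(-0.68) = 9.72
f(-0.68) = -7.68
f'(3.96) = -8.84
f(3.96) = -5.64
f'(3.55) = -7.20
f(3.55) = -2.36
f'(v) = 7 - 4*v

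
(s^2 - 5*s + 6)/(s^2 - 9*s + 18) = (s - 2)/(s - 6)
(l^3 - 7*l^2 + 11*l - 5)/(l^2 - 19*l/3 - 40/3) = 3*(-l^3 + 7*l^2 - 11*l + 5)/(-3*l^2 + 19*l + 40)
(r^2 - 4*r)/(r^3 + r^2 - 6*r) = (r - 4)/(r^2 + r - 6)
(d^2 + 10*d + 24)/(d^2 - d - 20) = (d + 6)/(d - 5)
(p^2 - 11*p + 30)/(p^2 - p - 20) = (p - 6)/(p + 4)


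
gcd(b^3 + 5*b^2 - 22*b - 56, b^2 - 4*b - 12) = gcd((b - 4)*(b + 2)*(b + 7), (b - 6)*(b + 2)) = b + 2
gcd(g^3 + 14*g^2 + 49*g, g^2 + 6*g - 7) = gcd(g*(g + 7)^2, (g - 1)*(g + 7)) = g + 7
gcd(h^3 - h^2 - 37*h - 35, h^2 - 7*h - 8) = h + 1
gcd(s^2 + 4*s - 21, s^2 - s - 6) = s - 3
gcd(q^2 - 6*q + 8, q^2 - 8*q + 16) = q - 4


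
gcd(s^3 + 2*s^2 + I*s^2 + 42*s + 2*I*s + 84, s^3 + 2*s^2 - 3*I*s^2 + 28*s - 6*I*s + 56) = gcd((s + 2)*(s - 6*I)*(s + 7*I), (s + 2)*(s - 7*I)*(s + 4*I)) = s + 2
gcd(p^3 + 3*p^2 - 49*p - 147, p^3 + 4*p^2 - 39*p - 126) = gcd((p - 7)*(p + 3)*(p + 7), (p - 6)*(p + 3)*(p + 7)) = p^2 + 10*p + 21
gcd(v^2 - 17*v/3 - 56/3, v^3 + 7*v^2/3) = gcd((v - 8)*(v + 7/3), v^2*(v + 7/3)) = v + 7/3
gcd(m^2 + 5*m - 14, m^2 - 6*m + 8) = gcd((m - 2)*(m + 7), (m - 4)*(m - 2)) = m - 2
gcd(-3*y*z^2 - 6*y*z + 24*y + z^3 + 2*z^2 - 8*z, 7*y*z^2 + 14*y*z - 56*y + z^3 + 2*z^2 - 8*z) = z^2 + 2*z - 8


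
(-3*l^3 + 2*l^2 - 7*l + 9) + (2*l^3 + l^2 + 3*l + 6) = -l^3 + 3*l^2 - 4*l + 15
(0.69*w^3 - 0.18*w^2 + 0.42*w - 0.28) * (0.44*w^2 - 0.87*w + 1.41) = 0.3036*w^5 - 0.6795*w^4 + 1.3143*w^3 - 0.7424*w^2 + 0.8358*w - 0.3948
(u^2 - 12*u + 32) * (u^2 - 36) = u^4 - 12*u^3 - 4*u^2 + 432*u - 1152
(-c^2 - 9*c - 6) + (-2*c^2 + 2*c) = -3*c^2 - 7*c - 6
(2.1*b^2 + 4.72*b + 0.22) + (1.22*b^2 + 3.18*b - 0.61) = 3.32*b^2 + 7.9*b - 0.39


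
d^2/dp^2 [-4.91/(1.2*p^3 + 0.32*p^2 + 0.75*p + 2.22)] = ((35.352*p + 3.1424)*(1.2*p^3 + 0.32*p^2 + 0.75*p + 2.22) - 4.91*(3.6*p^2 + 0.64*p + 0.75)*(7.2*p^2 + 1.28*p + 1.5))/(1.2*p^3 + 0.32*p^2 + 0.75*p + 2.22)^3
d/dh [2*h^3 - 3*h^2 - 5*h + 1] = 6*h^2 - 6*h - 5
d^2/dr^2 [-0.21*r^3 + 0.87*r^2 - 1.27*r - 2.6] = 1.74 - 1.26*r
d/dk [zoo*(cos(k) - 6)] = zoo*sin(k)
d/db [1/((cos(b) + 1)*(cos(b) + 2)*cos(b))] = (3*sin(b) + 2*sin(b)/cos(b)^2 + 6*tan(b))/((cos(b) + 1)^2*(cos(b) + 2)^2)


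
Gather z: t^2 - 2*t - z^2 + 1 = t^2 - 2*t - z^2 + 1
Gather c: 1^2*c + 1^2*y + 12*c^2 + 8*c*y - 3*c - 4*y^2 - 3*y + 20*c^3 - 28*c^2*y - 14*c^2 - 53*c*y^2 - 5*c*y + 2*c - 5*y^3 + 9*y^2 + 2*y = 20*c^3 + c^2*(-28*y - 2) + c*(-53*y^2 + 3*y) - 5*y^3 + 5*y^2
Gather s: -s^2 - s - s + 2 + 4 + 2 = -s^2 - 2*s + 8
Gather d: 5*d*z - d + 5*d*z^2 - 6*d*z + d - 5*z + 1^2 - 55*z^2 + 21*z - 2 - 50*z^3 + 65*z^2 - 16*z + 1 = d*(5*z^2 - z) - 50*z^3 + 10*z^2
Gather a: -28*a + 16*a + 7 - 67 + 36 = -12*a - 24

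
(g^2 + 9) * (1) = g^2 + 9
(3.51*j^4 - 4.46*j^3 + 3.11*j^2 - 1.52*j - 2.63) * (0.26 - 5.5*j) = -19.305*j^5 + 25.4426*j^4 - 18.2646*j^3 + 9.1686*j^2 + 14.0698*j - 0.6838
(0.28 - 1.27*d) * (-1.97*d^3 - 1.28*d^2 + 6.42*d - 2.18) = 2.5019*d^4 + 1.074*d^3 - 8.5118*d^2 + 4.5662*d - 0.6104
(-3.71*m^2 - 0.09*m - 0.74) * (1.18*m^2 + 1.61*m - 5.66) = -4.3778*m^4 - 6.0793*m^3 + 19.9805*m^2 - 0.682*m + 4.1884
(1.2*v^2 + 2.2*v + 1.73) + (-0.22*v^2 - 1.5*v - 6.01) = 0.98*v^2 + 0.7*v - 4.28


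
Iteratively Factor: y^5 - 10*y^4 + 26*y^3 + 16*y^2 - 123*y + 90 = (y + 2)*(y^4 - 12*y^3 + 50*y^2 - 84*y + 45) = (y - 1)*(y + 2)*(y^3 - 11*y^2 + 39*y - 45) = (y - 3)*(y - 1)*(y + 2)*(y^2 - 8*y + 15) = (y - 5)*(y - 3)*(y - 1)*(y + 2)*(y - 3)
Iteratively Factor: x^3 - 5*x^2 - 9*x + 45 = (x + 3)*(x^2 - 8*x + 15) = (x - 3)*(x + 3)*(x - 5)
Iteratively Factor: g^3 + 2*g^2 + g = (g + 1)*(g^2 + g) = g*(g + 1)*(g + 1)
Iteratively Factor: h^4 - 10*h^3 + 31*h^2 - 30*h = (h - 3)*(h^3 - 7*h^2 + 10*h) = h*(h - 3)*(h^2 - 7*h + 10) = h*(h - 3)*(h - 2)*(h - 5)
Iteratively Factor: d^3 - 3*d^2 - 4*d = (d)*(d^2 - 3*d - 4) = d*(d - 4)*(d + 1)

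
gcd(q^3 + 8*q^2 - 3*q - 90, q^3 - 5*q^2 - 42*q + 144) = q^2 + 3*q - 18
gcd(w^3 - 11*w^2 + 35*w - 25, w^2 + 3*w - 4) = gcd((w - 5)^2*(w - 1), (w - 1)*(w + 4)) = w - 1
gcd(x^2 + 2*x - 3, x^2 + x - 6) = x + 3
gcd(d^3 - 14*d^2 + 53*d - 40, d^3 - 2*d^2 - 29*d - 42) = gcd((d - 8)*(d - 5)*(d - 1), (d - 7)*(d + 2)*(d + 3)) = 1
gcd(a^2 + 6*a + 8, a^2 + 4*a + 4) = a + 2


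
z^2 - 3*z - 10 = (z - 5)*(z + 2)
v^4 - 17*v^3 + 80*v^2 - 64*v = v*(v - 8)^2*(v - 1)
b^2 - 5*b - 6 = (b - 6)*(b + 1)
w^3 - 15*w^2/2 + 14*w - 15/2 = (w - 5)*(w - 3/2)*(w - 1)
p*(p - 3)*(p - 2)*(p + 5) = p^4 - 19*p^2 + 30*p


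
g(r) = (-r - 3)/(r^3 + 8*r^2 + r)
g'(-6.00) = -0.02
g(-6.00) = 0.05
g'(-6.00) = -0.02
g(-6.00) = 0.05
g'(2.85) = 0.04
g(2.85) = -0.06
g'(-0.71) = -2.64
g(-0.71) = -0.77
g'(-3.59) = -0.02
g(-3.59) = 0.01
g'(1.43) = 0.26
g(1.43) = -0.21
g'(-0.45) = -13.18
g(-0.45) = -2.36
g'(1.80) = 0.14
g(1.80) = -0.14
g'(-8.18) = -0.85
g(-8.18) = -0.26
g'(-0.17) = -1476.70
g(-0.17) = -50.28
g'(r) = (-r - 3)*(-3*r^2 - 16*r - 1)/(r^3 + 8*r^2 + r)^2 - 1/(r^3 + 8*r^2 + r) = (-r*(r^2 + 8*r + 1) + (r + 3)*(3*r^2 + 16*r + 1))/(r^2*(r^2 + 8*r + 1)^2)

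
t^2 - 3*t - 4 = (t - 4)*(t + 1)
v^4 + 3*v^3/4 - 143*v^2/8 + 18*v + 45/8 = (v - 3)*(v - 3/2)*(v + 1/4)*(v + 5)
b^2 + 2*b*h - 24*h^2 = (b - 4*h)*(b + 6*h)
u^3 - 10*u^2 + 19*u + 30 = (u - 6)*(u - 5)*(u + 1)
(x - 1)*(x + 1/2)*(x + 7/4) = x^3 + 5*x^2/4 - 11*x/8 - 7/8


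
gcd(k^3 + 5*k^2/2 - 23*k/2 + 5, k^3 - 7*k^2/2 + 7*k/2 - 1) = k^2 - 5*k/2 + 1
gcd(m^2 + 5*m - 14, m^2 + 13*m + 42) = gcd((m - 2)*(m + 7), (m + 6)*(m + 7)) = m + 7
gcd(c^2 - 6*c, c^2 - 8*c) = c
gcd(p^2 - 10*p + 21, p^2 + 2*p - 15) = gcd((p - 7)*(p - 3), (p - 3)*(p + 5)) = p - 3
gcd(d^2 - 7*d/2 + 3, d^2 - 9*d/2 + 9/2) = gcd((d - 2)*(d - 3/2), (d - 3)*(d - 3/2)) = d - 3/2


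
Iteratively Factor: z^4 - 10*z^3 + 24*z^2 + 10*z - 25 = (z + 1)*(z^3 - 11*z^2 + 35*z - 25) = (z - 1)*(z + 1)*(z^2 - 10*z + 25) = (z - 5)*(z - 1)*(z + 1)*(z - 5)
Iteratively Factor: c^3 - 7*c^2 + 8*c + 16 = (c + 1)*(c^2 - 8*c + 16) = (c - 4)*(c + 1)*(c - 4)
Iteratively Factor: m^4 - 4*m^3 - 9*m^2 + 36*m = (m - 3)*(m^3 - m^2 - 12*m) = (m - 3)*(m + 3)*(m^2 - 4*m) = m*(m - 3)*(m + 3)*(m - 4)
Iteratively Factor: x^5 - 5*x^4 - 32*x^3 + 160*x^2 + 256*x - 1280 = (x - 4)*(x^4 - x^3 - 36*x^2 + 16*x + 320) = (x - 4)^2*(x^3 + 3*x^2 - 24*x - 80) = (x - 4)^2*(x + 4)*(x^2 - x - 20) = (x - 5)*(x - 4)^2*(x + 4)*(x + 4)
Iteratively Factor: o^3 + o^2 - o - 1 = (o - 1)*(o^2 + 2*o + 1) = (o - 1)*(o + 1)*(o + 1)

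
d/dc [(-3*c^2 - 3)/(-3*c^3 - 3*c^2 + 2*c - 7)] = 3*(-3*c^4 - 11*c^2 + 8*c + 2)/(9*c^6 + 18*c^5 - 3*c^4 + 30*c^3 + 46*c^2 - 28*c + 49)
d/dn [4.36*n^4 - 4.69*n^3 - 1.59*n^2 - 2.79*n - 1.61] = 17.44*n^3 - 14.07*n^2 - 3.18*n - 2.79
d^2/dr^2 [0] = 0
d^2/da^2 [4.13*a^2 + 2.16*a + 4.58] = 8.26000000000000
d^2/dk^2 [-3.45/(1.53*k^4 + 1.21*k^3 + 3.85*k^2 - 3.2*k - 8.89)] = ((63.342*k^2 + 25.047*k + 26.565)*(1.53*k^4 + 1.21*k^3 + 3.85*k^2 - 3.2*k - 8.89) - 3.45*(6.12*k^3 + 3.63*k^2 + 7.7*k - 3.2)*(12.24*k^3 + 7.26*k^2 + 15.4*k - 6.4))/(1.53*k^4 + 1.21*k^3 + 3.85*k^2 - 3.2*k - 8.89)^3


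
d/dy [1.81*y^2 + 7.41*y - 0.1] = 3.62*y + 7.41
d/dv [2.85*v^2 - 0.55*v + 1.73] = 5.7*v - 0.55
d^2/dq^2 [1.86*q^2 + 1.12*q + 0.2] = 3.72000000000000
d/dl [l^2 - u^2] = 2*l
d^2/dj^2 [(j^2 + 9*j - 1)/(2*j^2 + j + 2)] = 2*(34*j^3 - 24*j^2 - 114*j - 11)/(8*j^6 + 12*j^5 + 30*j^4 + 25*j^3 + 30*j^2 + 12*j + 8)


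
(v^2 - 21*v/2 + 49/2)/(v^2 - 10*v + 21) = (v - 7/2)/(v - 3)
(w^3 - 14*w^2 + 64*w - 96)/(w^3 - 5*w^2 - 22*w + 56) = (w^3 - 14*w^2 + 64*w - 96)/(w^3 - 5*w^2 - 22*w + 56)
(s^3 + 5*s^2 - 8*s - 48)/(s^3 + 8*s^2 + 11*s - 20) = (s^2 + s - 12)/(s^2 + 4*s - 5)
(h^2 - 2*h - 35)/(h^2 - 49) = (h + 5)/(h + 7)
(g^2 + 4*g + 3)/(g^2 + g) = (g + 3)/g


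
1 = 1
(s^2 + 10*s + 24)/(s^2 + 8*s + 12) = (s + 4)/(s + 2)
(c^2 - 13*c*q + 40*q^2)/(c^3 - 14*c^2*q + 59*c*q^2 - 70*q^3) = (c - 8*q)/(c^2 - 9*c*q + 14*q^2)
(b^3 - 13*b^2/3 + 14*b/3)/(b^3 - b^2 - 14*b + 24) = b*(3*b - 7)/(3*(b^2 + b - 12))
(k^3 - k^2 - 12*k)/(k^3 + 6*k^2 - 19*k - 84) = k/(k + 7)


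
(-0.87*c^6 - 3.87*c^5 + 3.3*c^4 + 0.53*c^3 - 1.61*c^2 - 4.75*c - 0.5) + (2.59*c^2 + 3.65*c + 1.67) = -0.87*c^6 - 3.87*c^5 + 3.3*c^4 + 0.53*c^3 + 0.98*c^2 - 1.1*c + 1.17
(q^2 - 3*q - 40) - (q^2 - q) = -2*q - 40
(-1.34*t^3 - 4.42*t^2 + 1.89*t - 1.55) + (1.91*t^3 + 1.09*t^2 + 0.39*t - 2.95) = 0.57*t^3 - 3.33*t^2 + 2.28*t - 4.5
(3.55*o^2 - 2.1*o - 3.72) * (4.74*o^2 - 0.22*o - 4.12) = 16.827*o^4 - 10.735*o^3 - 31.7968*o^2 + 9.4704*o + 15.3264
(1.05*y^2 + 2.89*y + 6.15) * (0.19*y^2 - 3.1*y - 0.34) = 0.1995*y^4 - 2.7059*y^3 - 8.1475*y^2 - 20.0476*y - 2.091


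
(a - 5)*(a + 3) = a^2 - 2*a - 15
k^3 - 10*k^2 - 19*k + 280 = (k - 8)*(k - 7)*(k + 5)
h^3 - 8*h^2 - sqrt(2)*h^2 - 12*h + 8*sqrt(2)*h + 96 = (h - 8)*(h - 3*sqrt(2))*(h + 2*sqrt(2))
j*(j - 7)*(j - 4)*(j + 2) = j^4 - 9*j^3 + 6*j^2 + 56*j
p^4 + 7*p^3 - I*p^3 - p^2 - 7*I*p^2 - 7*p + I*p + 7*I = (p + 7)*(p - I)*(-I*p + I)*(I*p + I)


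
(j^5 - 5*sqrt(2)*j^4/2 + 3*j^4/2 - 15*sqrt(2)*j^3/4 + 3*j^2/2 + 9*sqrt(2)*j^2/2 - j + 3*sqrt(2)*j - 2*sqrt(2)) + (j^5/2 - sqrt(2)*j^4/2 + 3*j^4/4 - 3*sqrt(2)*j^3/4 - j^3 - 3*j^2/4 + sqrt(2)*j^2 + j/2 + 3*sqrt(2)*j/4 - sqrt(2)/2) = 3*j^5/2 - 3*sqrt(2)*j^4 + 9*j^4/4 - 9*sqrt(2)*j^3/2 - j^3 + 3*j^2/4 + 11*sqrt(2)*j^2/2 - j/2 + 15*sqrt(2)*j/4 - 5*sqrt(2)/2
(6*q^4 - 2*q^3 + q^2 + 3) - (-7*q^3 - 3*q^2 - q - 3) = 6*q^4 + 5*q^3 + 4*q^2 + q + 6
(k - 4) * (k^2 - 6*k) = k^3 - 10*k^2 + 24*k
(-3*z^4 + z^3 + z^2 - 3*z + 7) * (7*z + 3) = -21*z^5 - 2*z^4 + 10*z^3 - 18*z^2 + 40*z + 21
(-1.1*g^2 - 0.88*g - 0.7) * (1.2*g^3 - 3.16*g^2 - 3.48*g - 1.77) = -1.32*g^5 + 2.42*g^4 + 5.7688*g^3 + 7.2214*g^2 + 3.9936*g + 1.239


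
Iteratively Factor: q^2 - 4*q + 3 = (q - 3)*(q - 1)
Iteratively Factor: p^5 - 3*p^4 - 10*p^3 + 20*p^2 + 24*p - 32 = (p + 2)*(p^4 - 5*p^3 + 20*p - 16) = (p + 2)^2*(p^3 - 7*p^2 + 14*p - 8) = (p - 4)*(p + 2)^2*(p^2 - 3*p + 2) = (p - 4)*(p - 1)*(p + 2)^2*(p - 2)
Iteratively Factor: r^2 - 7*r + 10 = (r - 5)*(r - 2)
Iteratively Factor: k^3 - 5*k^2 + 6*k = (k - 3)*(k^2 - 2*k) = (k - 3)*(k - 2)*(k)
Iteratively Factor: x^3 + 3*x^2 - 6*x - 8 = (x + 1)*(x^2 + 2*x - 8) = (x + 1)*(x + 4)*(x - 2)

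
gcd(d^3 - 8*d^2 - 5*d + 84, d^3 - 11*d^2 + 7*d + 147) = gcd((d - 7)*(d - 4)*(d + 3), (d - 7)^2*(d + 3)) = d^2 - 4*d - 21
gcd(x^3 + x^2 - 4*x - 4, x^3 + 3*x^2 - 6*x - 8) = x^2 - x - 2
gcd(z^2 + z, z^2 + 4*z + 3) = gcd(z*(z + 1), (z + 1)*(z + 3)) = z + 1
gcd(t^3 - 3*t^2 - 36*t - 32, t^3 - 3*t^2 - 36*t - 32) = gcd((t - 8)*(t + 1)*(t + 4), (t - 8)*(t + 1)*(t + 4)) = t^3 - 3*t^2 - 36*t - 32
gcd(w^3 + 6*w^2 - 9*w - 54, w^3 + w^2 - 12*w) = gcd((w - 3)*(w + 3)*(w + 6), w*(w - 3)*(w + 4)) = w - 3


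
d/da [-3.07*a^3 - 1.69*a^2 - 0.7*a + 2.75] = -9.21*a^2 - 3.38*a - 0.7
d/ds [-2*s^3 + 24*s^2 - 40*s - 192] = -6*s^2 + 48*s - 40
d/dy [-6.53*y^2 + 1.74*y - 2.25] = 1.74 - 13.06*y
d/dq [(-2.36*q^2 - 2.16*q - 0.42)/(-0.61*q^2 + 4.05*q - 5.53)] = (-10.8756*q^2 + 25.5892*q + 13.6458)/(0.3721*q^4 - 4.941*q^3 + 23.1491*q^2 - 44.793*q + 30.5809)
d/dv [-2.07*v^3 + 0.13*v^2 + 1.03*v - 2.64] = -6.21*v^2 + 0.26*v + 1.03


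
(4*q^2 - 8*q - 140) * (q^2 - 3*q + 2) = 4*q^4 - 20*q^3 - 108*q^2 + 404*q - 280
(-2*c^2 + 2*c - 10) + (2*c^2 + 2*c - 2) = 4*c - 12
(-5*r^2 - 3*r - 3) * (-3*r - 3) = 15*r^3 + 24*r^2 + 18*r + 9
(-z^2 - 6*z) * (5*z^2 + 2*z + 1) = -5*z^4 - 32*z^3 - 13*z^2 - 6*z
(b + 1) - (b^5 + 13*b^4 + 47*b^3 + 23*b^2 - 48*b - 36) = -b^5 - 13*b^4 - 47*b^3 - 23*b^2 + 49*b + 37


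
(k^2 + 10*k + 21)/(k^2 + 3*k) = (k + 7)/k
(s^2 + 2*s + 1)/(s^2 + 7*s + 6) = (s + 1)/(s + 6)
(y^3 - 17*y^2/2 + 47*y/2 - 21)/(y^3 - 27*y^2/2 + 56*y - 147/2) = (y - 2)/(y - 7)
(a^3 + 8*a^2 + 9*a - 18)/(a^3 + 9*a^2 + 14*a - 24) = (a + 3)/(a + 4)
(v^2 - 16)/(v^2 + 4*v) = (v - 4)/v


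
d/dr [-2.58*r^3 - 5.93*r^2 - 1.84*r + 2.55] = -7.74*r^2 - 11.86*r - 1.84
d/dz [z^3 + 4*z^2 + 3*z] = 3*z^2 + 8*z + 3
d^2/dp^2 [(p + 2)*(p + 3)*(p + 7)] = 6*p + 24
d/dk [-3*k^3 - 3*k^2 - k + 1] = -9*k^2 - 6*k - 1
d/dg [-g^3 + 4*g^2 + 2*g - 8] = -3*g^2 + 8*g + 2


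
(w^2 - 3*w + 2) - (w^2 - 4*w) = w + 2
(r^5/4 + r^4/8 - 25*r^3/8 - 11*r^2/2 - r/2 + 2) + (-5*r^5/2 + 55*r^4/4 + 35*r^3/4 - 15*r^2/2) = -9*r^5/4 + 111*r^4/8 + 45*r^3/8 - 13*r^2 - r/2 + 2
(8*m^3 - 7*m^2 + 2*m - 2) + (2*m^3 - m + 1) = 10*m^3 - 7*m^2 + m - 1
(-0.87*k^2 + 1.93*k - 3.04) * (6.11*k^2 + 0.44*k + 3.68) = -5.3157*k^4 + 11.4095*k^3 - 20.9268*k^2 + 5.7648*k - 11.1872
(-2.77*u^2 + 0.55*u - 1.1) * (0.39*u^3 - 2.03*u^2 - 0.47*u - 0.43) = -1.0803*u^5 + 5.8376*u^4 - 0.2436*u^3 + 3.1656*u^2 + 0.2805*u + 0.473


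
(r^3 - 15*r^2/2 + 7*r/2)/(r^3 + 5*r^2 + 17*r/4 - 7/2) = 2*r*(r - 7)/(2*r^2 + 11*r + 14)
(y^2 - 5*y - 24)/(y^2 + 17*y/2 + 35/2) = 2*(y^2 - 5*y - 24)/(2*y^2 + 17*y + 35)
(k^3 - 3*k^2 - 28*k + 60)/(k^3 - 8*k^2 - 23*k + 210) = (k - 2)/(k - 7)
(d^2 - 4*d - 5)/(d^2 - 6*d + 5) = (d + 1)/(d - 1)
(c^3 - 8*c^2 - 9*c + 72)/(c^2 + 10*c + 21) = (c^2 - 11*c + 24)/(c + 7)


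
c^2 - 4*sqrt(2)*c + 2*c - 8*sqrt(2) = (c + 2)*(c - 4*sqrt(2))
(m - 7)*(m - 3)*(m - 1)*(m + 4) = m^4 - 7*m^3 - 13*m^2 + 103*m - 84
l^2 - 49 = (l - 7)*(l + 7)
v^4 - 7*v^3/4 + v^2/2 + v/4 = v*(v - 1)^2*(v + 1/4)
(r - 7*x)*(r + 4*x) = r^2 - 3*r*x - 28*x^2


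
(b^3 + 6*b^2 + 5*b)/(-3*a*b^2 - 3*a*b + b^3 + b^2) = (-b - 5)/(3*a - b)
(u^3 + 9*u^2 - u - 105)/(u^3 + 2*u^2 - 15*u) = (u + 7)/u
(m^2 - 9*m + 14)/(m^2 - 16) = (m^2 - 9*m + 14)/(m^2 - 16)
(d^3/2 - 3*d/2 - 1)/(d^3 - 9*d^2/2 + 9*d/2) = (d^3 - 3*d - 2)/(d*(2*d^2 - 9*d + 9))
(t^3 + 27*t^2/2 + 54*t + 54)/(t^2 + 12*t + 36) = t + 3/2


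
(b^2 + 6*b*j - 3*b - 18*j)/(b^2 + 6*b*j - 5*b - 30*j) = (b - 3)/(b - 5)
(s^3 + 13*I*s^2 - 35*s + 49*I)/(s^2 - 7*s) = (s^3 + 13*I*s^2 - 35*s + 49*I)/(s*(s - 7))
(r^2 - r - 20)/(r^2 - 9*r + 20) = (r + 4)/(r - 4)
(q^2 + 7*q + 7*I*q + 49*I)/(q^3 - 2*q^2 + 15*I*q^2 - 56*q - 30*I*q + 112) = (q + 7)/(q^2 + q*(-2 + 8*I) - 16*I)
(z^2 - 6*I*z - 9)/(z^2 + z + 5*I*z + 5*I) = (z^2 - 6*I*z - 9)/(z^2 + z + 5*I*z + 5*I)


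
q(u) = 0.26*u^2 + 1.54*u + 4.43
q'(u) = 0.52*u + 1.54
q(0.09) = 4.57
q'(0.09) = 1.59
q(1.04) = 6.31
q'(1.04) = 2.08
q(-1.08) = 3.07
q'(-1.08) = 0.98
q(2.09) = 8.78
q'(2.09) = 2.63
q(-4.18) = 2.54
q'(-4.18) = -0.63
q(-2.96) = 2.15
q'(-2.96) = 0.00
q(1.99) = 8.52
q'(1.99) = 2.57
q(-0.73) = 3.44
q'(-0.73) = 1.16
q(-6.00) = 4.55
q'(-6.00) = -1.58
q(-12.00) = 23.39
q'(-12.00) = -4.70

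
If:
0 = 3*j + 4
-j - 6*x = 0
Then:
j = -4/3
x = 2/9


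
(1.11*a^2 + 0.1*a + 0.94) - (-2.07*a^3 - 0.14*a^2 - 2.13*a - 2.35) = 2.07*a^3 + 1.25*a^2 + 2.23*a + 3.29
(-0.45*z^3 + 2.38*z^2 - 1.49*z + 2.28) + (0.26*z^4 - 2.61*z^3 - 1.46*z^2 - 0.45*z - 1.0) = 0.26*z^4 - 3.06*z^3 + 0.92*z^2 - 1.94*z + 1.28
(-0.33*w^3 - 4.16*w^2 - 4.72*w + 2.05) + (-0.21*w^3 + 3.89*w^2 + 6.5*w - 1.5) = -0.54*w^3 - 0.27*w^2 + 1.78*w + 0.55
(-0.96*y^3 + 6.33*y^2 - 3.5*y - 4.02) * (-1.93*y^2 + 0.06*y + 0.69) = 1.8528*y^5 - 12.2745*y^4 + 6.4724*y^3 + 11.9163*y^2 - 2.6562*y - 2.7738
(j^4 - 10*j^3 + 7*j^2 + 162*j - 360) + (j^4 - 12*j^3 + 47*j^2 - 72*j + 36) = 2*j^4 - 22*j^3 + 54*j^2 + 90*j - 324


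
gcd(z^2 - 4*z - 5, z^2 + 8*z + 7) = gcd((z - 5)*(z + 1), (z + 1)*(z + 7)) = z + 1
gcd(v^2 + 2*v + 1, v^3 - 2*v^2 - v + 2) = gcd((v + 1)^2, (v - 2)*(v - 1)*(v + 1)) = v + 1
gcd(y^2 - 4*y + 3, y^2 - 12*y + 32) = 1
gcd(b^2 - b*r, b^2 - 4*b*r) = b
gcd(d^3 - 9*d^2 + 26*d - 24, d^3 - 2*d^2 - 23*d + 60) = d^2 - 7*d + 12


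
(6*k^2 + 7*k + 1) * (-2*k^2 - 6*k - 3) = -12*k^4 - 50*k^3 - 62*k^2 - 27*k - 3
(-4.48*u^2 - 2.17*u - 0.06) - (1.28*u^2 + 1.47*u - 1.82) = -5.76*u^2 - 3.64*u + 1.76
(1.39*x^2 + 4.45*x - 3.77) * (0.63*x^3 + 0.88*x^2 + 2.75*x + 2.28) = 0.8757*x^5 + 4.0267*x^4 + 5.3634*x^3 + 12.0891*x^2 - 0.221500000000001*x - 8.5956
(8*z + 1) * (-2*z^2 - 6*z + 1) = -16*z^3 - 50*z^2 + 2*z + 1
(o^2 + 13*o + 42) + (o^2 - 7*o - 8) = 2*o^2 + 6*o + 34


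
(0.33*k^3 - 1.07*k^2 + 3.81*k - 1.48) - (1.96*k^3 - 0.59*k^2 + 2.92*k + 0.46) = -1.63*k^3 - 0.48*k^2 + 0.89*k - 1.94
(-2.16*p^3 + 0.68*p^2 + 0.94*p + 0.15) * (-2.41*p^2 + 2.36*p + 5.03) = 5.2056*p^5 - 6.7364*p^4 - 11.5254*p^3 + 5.2773*p^2 + 5.0822*p + 0.7545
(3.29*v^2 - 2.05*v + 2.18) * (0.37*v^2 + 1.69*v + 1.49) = 1.2173*v^4 + 4.8016*v^3 + 2.2442*v^2 + 0.629700000000001*v + 3.2482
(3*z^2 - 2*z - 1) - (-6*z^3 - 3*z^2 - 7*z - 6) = 6*z^3 + 6*z^2 + 5*z + 5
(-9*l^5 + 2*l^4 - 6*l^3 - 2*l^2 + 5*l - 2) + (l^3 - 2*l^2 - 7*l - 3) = -9*l^5 + 2*l^4 - 5*l^3 - 4*l^2 - 2*l - 5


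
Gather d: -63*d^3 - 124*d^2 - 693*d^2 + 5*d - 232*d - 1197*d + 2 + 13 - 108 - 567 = -63*d^3 - 817*d^2 - 1424*d - 660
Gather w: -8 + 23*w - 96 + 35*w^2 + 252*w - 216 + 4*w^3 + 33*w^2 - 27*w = 4*w^3 + 68*w^2 + 248*w - 320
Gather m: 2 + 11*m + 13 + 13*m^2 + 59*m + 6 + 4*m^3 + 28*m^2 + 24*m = 4*m^3 + 41*m^2 + 94*m + 21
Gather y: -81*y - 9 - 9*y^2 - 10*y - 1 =-9*y^2 - 91*y - 10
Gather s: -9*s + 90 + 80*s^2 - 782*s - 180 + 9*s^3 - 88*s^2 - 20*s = 9*s^3 - 8*s^2 - 811*s - 90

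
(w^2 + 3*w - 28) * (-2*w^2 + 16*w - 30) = -2*w^4 + 10*w^3 + 74*w^2 - 538*w + 840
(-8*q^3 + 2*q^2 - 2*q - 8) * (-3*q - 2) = 24*q^4 + 10*q^3 + 2*q^2 + 28*q + 16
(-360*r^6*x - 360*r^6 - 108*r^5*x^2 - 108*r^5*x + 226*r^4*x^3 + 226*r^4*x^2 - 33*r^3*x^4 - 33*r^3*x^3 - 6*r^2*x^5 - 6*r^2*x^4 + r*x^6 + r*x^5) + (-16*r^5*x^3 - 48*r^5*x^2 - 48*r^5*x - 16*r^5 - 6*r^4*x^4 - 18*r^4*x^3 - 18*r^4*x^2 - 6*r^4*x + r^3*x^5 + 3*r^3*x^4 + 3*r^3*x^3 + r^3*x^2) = -360*r^6*x - 360*r^6 - 16*r^5*x^3 - 156*r^5*x^2 - 156*r^5*x - 16*r^5 - 6*r^4*x^4 + 208*r^4*x^3 + 208*r^4*x^2 - 6*r^4*x + r^3*x^5 - 30*r^3*x^4 - 30*r^3*x^3 + r^3*x^2 - 6*r^2*x^5 - 6*r^2*x^4 + r*x^6 + r*x^5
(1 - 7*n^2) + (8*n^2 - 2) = n^2 - 1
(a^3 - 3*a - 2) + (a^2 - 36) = a^3 + a^2 - 3*a - 38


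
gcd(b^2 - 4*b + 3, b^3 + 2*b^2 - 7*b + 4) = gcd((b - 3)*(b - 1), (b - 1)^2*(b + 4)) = b - 1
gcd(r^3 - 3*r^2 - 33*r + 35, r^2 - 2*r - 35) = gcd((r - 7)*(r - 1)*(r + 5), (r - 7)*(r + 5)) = r^2 - 2*r - 35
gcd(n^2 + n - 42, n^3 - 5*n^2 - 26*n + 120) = n - 6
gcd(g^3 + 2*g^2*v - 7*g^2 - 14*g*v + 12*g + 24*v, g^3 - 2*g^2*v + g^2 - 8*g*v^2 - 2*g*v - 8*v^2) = g + 2*v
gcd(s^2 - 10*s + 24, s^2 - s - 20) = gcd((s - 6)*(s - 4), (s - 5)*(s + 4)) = 1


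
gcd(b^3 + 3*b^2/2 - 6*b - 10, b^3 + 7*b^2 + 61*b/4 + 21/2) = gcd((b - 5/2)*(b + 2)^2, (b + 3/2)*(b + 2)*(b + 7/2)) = b + 2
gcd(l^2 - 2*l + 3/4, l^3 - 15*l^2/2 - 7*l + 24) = l - 3/2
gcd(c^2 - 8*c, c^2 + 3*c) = c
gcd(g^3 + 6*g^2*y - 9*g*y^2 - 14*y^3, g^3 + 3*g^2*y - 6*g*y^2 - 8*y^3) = -g^2 + g*y + 2*y^2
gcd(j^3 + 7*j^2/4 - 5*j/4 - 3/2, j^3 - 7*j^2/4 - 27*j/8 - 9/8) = j + 3/4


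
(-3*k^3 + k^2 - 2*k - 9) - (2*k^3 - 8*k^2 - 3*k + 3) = -5*k^3 + 9*k^2 + k - 12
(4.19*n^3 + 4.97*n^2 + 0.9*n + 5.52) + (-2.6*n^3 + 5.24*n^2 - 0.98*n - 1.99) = 1.59*n^3 + 10.21*n^2 - 0.08*n + 3.53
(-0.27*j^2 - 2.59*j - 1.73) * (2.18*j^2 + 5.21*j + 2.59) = -0.5886*j^4 - 7.0529*j^3 - 17.9646*j^2 - 15.7214*j - 4.4807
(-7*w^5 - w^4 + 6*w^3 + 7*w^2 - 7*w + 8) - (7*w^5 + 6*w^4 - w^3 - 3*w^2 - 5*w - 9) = -14*w^5 - 7*w^4 + 7*w^3 + 10*w^2 - 2*w + 17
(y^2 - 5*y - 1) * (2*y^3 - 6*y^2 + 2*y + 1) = 2*y^5 - 16*y^4 + 30*y^3 - 3*y^2 - 7*y - 1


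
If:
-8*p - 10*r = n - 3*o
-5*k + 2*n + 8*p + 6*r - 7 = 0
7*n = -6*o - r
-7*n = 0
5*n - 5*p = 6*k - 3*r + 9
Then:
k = -191/133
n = 0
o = -8/1197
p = -1/19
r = 16/399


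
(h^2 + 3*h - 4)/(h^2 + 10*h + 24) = (h - 1)/(h + 6)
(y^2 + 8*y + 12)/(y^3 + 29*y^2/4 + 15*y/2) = 4*(y + 2)/(y*(4*y + 5))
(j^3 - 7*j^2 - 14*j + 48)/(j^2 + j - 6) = j - 8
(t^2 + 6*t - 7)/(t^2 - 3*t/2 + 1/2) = 2*(t + 7)/(2*t - 1)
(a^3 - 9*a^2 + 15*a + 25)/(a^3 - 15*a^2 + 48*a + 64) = (a^2 - 10*a + 25)/(a^2 - 16*a + 64)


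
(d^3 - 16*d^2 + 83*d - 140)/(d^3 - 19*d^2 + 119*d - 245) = (d - 4)/(d - 7)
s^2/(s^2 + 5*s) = s/(s + 5)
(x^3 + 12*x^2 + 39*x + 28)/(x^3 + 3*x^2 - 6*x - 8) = (x + 7)/(x - 2)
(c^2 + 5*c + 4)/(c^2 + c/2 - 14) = 2*(c + 1)/(2*c - 7)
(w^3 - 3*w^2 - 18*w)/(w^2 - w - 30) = w*(w + 3)/(w + 5)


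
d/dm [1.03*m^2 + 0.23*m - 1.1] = 2.06*m + 0.23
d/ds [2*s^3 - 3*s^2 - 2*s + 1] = 6*s^2 - 6*s - 2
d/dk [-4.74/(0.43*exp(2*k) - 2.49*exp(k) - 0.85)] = (4.0764*exp(k) - 11.8026)*exp(k)/(-0.43*exp(2*k) + 2.49*exp(k) + 0.85)^2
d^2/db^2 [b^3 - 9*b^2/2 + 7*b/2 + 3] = 6*b - 9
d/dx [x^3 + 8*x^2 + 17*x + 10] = 3*x^2 + 16*x + 17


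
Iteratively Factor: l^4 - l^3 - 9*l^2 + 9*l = (l - 3)*(l^3 + 2*l^2 - 3*l) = (l - 3)*(l - 1)*(l^2 + 3*l) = (l - 3)*(l - 1)*(l + 3)*(l)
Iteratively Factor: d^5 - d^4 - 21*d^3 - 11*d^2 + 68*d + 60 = (d + 2)*(d^4 - 3*d^3 - 15*d^2 + 19*d + 30) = (d - 5)*(d + 2)*(d^3 + 2*d^2 - 5*d - 6) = (d - 5)*(d - 2)*(d + 2)*(d^2 + 4*d + 3) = (d - 5)*(d - 2)*(d + 2)*(d + 3)*(d + 1)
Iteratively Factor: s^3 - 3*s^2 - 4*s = (s - 4)*(s^2 + s) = s*(s - 4)*(s + 1)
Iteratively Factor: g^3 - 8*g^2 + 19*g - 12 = (g - 3)*(g^2 - 5*g + 4) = (g - 4)*(g - 3)*(g - 1)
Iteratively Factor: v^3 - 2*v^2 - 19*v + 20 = (v + 4)*(v^2 - 6*v + 5) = (v - 1)*(v + 4)*(v - 5)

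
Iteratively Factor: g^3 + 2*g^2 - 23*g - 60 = (g - 5)*(g^2 + 7*g + 12) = (g - 5)*(g + 4)*(g + 3)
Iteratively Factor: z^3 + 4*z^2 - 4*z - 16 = (z + 2)*(z^2 + 2*z - 8) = (z - 2)*(z + 2)*(z + 4)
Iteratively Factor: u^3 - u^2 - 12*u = (u + 3)*(u^2 - 4*u) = (u - 4)*(u + 3)*(u)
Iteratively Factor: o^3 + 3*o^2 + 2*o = (o + 2)*(o^2 + o) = o*(o + 2)*(o + 1)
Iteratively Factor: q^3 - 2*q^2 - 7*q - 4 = (q - 4)*(q^2 + 2*q + 1) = (q - 4)*(q + 1)*(q + 1)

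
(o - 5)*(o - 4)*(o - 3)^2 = o^4 - 15*o^3 + 83*o^2 - 201*o + 180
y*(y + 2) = y^2 + 2*y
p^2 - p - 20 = (p - 5)*(p + 4)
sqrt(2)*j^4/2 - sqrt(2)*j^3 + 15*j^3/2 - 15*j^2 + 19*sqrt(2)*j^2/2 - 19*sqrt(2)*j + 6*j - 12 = (j - 2)*(j + sqrt(2))*(j + 6*sqrt(2))*(sqrt(2)*j/2 + 1/2)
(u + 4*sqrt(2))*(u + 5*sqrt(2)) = u^2 + 9*sqrt(2)*u + 40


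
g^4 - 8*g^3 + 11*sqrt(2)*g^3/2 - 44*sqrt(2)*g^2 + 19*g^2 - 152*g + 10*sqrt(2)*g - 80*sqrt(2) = (g - 8)*(g + sqrt(2))*(g + 2*sqrt(2))*(g + 5*sqrt(2)/2)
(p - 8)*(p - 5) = p^2 - 13*p + 40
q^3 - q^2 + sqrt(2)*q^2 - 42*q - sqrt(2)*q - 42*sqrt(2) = (q - 7)*(q + 6)*(q + sqrt(2))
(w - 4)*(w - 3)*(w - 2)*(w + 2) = w^4 - 7*w^3 + 8*w^2 + 28*w - 48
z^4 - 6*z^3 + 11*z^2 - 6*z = z*(z - 3)*(z - 2)*(z - 1)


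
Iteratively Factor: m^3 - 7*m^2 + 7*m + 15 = (m + 1)*(m^2 - 8*m + 15) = (m - 3)*(m + 1)*(m - 5)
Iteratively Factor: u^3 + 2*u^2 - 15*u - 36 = (u - 4)*(u^2 + 6*u + 9) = (u - 4)*(u + 3)*(u + 3)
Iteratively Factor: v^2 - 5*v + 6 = (v - 2)*(v - 3)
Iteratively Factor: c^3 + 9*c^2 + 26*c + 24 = (c + 4)*(c^2 + 5*c + 6) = (c + 3)*(c + 4)*(c + 2)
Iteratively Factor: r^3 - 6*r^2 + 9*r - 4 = (r - 1)*(r^2 - 5*r + 4) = (r - 4)*(r - 1)*(r - 1)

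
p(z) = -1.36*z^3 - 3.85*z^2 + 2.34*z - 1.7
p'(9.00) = -397.44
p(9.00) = -1283.93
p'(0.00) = 2.34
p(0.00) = -1.70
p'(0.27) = -0.04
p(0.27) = -1.38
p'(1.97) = -28.66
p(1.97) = -22.43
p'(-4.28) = -39.44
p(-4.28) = 24.39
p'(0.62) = -4.00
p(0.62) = -2.05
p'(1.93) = -27.72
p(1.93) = -21.30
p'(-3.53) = -21.32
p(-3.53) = 1.89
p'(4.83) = -130.03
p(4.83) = -233.46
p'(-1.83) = 2.77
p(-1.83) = -10.54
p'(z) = -4.08*z^2 - 7.7*z + 2.34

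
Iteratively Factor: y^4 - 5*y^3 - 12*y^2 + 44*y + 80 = (y + 2)*(y^3 - 7*y^2 + 2*y + 40) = (y + 2)^2*(y^2 - 9*y + 20) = (y - 5)*(y + 2)^2*(y - 4)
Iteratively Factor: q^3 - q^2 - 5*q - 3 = (q - 3)*(q^2 + 2*q + 1) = (q - 3)*(q + 1)*(q + 1)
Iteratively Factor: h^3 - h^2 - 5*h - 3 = (h + 1)*(h^2 - 2*h - 3) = (h - 3)*(h + 1)*(h + 1)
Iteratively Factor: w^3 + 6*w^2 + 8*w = (w)*(w^2 + 6*w + 8) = w*(w + 4)*(w + 2)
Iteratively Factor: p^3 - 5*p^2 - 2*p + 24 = (p - 3)*(p^2 - 2*p - 8) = (p - 4)*(p - 3)*(p + 2)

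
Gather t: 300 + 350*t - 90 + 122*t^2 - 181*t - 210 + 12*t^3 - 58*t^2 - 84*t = 12*t^3 + 64*t^2 + 85*t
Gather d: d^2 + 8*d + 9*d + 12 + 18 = d^2 + 17*d + 30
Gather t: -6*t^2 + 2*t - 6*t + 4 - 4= -6*t^2 - 4*t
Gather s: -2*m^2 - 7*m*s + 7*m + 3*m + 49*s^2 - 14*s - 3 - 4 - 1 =-2*m^2 + 10*m + 49*s^2 + s*(-7*m - 14) - 8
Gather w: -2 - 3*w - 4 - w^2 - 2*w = -w^2 - 5*w - 6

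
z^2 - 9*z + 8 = (z - 8)*(z - 1)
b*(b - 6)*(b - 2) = b^3 - 8*b^2 + 12*b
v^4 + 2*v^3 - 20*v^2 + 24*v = v*(v - 2)^2*(v + 6)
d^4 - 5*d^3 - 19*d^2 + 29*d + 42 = (d - 7)*(d - 2)*(d + 1)*(d + 3)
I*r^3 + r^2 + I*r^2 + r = r*(r + 1)*(I*r + 1)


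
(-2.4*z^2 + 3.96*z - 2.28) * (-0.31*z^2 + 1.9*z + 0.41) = 0.744*z^4 - 5.7876*z^3 + 7.2468*z^2 - 2.7084*z - 0.9348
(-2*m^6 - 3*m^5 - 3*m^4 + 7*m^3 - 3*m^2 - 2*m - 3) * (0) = 0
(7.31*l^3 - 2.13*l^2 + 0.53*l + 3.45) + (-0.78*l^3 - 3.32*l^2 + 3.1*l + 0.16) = 6.53*l^3 - 5.45*l^2 + 3.63*l + 3.61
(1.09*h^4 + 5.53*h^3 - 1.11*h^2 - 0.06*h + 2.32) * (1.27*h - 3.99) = 1.3843*h^5 + 2.674*h^4 - 23.4744*h^3 + 4.3527*h^2 + 3.1858*h - 9.2568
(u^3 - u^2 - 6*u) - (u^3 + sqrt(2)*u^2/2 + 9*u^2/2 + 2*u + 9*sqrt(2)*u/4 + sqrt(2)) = -11*u^2/2 - sqrt(2)*u^2/2 - 8*u - 9*sqrt(2)*u/4 - sqrt(2)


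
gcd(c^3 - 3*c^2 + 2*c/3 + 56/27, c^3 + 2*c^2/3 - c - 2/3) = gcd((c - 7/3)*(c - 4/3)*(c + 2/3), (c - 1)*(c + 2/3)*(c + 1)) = c + 2/3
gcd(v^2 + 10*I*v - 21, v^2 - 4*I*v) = 1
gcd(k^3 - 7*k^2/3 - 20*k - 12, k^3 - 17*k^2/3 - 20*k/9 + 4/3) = k^2 - 16*k/3 - 4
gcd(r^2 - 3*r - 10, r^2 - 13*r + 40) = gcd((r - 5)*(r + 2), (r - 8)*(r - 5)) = r - 5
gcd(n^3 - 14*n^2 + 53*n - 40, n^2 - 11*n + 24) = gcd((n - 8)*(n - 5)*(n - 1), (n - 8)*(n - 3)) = n - 8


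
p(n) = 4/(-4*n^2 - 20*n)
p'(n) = 4*(8*n + 20)/(-4*n^2 - 20*n)^2 = (2*n + 5)/(n^2*(n + 5)^2)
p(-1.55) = 0.19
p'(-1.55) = 0.07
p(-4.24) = 0.31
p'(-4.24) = -0.34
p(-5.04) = -4.96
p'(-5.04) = -124.99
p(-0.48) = 0.46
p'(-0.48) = 0.86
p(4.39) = -0.02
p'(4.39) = 0.01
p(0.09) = -2.18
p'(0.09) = 24.68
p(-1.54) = 0.19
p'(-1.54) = 0.07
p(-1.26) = 0.21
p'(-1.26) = 0.11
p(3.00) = -0.04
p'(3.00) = 0.02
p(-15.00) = -0.00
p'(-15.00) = 0.00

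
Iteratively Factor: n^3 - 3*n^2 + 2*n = (n - 1)*(n^2 - 2*n) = n*(n - 1)*(n - 2)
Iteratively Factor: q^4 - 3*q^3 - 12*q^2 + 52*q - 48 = (q - 3)*(q^3 - 12*q + 16) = (q - 3)*(q + 4)*(q^2 - 4*q + 4) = (q - 3)*(q - 2)*(q + 4)*(q - 2)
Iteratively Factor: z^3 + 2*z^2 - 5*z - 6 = (z + 1)*(z^2 + z - 6) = (z + 1)*(z + 3)*(z - 2)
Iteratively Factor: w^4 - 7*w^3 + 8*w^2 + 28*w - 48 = (w - 3)*(w^3 - 4*w^2 - 4*w + 16) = (w - 4)*(w - 3)*(w^2 - 4) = (w - 4)*(w - 3)*(w + 2)*(w - 2)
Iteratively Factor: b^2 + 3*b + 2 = (b + 2)*(b + 1)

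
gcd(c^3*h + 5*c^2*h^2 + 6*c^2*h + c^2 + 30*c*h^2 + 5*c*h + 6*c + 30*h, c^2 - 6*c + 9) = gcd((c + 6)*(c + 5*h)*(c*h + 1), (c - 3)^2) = 1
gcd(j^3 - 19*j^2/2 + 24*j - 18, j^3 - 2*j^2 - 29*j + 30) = j - 6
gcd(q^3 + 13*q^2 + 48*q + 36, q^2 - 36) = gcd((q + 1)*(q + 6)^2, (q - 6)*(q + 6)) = q + 6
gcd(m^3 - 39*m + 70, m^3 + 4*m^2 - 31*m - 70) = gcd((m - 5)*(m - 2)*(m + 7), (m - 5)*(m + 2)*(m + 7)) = m^2 + 2*m - 35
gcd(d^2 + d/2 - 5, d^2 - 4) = d - 2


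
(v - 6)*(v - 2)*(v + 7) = v^3 - v^2 - 44*v + 84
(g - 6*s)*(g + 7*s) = g^2 + g*s - 42*s^2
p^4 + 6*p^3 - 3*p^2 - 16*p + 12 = (p - 1)^2*(p + 2)*(p + 6)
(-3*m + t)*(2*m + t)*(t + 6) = -6*m^2*t - 36*m^2 - m*t^2 - 6*m*t + t^3 + 6*t^2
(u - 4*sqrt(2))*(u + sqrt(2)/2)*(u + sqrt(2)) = u^3 - 5*sqrt(2)*u^2/2 - 11*u - 4*sqrt(2)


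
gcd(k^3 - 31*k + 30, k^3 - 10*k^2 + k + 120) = k - 5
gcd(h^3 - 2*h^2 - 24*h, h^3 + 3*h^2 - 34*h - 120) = h^2 - 2*h - 24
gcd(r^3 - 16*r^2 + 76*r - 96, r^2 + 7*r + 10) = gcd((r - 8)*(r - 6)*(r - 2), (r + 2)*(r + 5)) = 1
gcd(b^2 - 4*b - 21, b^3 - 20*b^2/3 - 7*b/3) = b - 7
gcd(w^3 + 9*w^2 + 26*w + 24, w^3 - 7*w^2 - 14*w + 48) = w + 3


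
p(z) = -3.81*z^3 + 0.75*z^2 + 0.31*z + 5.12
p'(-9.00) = -939.02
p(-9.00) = 2840.57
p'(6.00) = -402.17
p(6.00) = -788.98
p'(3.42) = -128.25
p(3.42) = -137.45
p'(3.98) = -174.78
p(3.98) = -221.97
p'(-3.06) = -111.31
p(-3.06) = 120.36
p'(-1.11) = -15.44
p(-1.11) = 10.91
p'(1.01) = -9.83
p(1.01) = 2.27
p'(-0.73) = -6.88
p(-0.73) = 6.78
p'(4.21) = -195.96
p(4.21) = -264.58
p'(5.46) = -332.25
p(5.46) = -590.99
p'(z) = -11.43*z^2 + 1.5*z + 0.31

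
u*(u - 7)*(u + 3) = u^3 - 4*u^2 - 21*u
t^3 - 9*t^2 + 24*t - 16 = (t - 4)^2*(t - 1)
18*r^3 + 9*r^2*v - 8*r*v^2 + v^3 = (-6*r + v)*(-3*r + v)*(r + v)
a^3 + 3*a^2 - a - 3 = (a - 1)*(a + 1)*(a + 3)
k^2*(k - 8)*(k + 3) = k^4 - 5*k^3 - 24*k^2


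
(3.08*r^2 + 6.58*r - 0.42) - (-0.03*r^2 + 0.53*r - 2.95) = 3.11*r^2 + 6.05*r + 2.53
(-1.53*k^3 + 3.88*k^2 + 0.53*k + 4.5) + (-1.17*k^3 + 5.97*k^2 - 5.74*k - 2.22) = -2.7*k^3 + 9.85*k^2 - 5.21*k + 2.28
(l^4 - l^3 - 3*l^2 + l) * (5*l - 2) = 5*l^5 - 7*l^4 - 13*l^3 + 11*l^2 - 2*l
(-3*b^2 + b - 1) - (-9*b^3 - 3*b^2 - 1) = 9*b^3 + b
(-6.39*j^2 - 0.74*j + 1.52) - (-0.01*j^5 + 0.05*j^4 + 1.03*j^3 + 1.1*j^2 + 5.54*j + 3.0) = 0.01*j^5 - 0.05*j^4 - 1.03*j^3 - 7.49*j^2 - 6.28*j - 1.48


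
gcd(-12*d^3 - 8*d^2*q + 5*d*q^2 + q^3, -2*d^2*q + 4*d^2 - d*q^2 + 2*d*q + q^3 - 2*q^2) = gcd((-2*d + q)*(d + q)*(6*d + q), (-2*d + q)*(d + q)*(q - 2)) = -2*d^2 - d*q + q^2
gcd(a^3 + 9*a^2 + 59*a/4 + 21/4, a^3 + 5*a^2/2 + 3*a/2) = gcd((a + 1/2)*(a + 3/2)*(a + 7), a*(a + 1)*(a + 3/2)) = a + 3/2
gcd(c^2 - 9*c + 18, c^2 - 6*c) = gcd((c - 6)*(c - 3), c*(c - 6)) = c - 6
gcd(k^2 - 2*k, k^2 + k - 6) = k - 2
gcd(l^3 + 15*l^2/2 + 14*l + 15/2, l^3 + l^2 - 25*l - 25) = l^2 + 6*l + 5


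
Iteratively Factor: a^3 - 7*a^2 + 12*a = (a - 3)*(a^2 - 4*a) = a*(a - 3)*(a - 4)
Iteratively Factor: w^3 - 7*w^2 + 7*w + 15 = (w - 3)*(w^2 - 4*w - 5) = (w - 5)*(w - 3)*(w + 1)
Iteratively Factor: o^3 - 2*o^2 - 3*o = (o)*(o^2 - 2*o - 3) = o*(o - 3)*(o + 1)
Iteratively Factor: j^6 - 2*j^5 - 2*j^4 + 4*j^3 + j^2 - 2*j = (j)*(j^5 - 2*j^4 - 2*j^3 + 4*j^2 + j - 2) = j*(j + 1)*(j^4 - 3*j^3 + j^2 + 3*j - 2) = j*(j - 1)*(j + 1)*(j^3 - 2*j^2 - j + 2) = j*(j - 2)*(j - 1)*(j + 1)*(j^2 - 1) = j*(j - 2)*(j - 1)^2*(j + 1)*(j + 1)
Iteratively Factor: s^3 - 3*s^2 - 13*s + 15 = (s - 1)*(s^2 - 2*s - 15) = (s - 5)*(s - 1)*(s + 3)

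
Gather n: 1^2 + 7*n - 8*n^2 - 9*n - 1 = -8*n^2 - 2*n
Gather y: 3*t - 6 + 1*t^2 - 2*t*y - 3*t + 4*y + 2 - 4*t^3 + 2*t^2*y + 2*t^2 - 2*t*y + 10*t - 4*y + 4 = -4*t^3 + 3*t^2 + 10*t + y*(2*t^2 - 4*t)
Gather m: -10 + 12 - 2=0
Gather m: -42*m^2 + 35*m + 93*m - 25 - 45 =-42*m^2 + 128*m - 70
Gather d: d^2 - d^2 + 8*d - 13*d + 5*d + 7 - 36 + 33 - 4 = 0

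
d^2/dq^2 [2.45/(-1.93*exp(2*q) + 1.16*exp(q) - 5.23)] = (-2.45*(3.86*exp(q) - 1.16)*(7.72*exp(q) - 2.32)*exp(q) + (18.914*exp(q) - 2.842)*(1.93*exp(2*q) - 1.16*exp(q) + 5.23))*exp(q)/(1.93*exp(2*q) - 1.16*exp(q) + 5.23)^3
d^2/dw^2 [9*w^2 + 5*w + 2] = 18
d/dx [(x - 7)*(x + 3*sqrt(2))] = 2*x - 7 + 3*sqrt(2)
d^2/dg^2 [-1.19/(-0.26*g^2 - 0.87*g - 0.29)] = (-0.160888*g^2 - 0.538356*g + 1.19*(0.52*g + 0.87)*(1.04*g + 1.74) - 0.179452)/(0.26*g^2 + 0.87*g + 0.29)^3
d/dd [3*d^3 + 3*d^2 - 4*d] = 9*d^2 + 6*d - 4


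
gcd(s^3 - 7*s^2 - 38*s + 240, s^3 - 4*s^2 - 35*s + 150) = s^2 + s - 30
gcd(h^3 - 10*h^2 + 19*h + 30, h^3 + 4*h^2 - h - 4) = h + 1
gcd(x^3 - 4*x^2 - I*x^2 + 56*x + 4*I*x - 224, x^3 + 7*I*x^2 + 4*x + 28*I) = x + 7*I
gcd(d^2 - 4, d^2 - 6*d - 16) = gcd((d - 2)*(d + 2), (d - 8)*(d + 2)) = d + 2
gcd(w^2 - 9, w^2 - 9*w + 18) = w - 3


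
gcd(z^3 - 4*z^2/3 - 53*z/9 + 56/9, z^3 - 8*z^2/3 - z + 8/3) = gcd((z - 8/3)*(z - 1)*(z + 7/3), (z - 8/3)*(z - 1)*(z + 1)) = z^2 - 11*z/3 + 8/3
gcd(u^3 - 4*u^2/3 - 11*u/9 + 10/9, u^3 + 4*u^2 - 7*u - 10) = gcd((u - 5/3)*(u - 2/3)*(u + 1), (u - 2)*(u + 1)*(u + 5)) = u + 1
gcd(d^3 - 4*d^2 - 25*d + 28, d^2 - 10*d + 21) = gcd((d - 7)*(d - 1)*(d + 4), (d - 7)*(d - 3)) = d - 7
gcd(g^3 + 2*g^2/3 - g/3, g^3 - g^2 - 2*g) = g^2 + g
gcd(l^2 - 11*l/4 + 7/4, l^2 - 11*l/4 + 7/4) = l^2 - 11*l/4 + 7/4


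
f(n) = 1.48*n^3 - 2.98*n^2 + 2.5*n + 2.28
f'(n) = 4.44*n^2 - 5.96*n + 2.5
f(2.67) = 15.88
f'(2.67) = 18.24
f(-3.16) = -82.08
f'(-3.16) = 65.67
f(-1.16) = -6.94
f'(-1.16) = 15.39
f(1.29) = 3.72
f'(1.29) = 2.20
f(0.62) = 3.04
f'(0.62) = 0.51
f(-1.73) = -18.63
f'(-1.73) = 26.10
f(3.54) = 39.44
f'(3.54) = 37.04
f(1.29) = 3.72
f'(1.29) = 2.20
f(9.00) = 862.32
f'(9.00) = 308.50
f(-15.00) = -5700.72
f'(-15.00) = 1090.90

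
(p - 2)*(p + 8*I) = p^2 - 2*p + 8*I*p - 16*I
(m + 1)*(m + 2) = m^2 + 3*m + 2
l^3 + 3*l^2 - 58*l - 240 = (l - 8)*(l + 5)*(l + 6)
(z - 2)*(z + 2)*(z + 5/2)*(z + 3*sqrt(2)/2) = z^4 + 3*sqrt(2)*z^3/2 + 5*z^3/2 - 4*z^2 + 15*sqrt(2)*z^2/4 - 10*z - 6*sqrt(2)*z - 15*sqrt(2)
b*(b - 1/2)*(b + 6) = b^3 + 11*b^2/2 - 3*b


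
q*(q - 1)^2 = q^3 - 2*q^2 + q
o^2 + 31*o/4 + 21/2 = (o + 7/4)*(o + 6)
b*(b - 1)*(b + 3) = b^3 + 2*b^2 - 3*b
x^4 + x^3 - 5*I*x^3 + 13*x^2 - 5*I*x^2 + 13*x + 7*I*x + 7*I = (x + 1)*(x - 7*I)*(x + I)^2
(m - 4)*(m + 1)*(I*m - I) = I*m^3 - 4*I*m^2 - I*m + 4*I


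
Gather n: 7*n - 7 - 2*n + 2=5*n - 5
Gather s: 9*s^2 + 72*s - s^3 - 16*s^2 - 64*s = -s^3 - 7*s^2 + 8*s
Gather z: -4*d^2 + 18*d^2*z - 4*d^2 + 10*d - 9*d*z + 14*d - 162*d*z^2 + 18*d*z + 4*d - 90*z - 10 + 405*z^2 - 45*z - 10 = -8*d^2 + 28*d + z^2*(405 - 162*d) + z*(18*d^2 + 9*d - 135) - 20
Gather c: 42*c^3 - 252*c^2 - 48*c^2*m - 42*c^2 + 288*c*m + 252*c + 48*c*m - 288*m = 42*c^3 + c^2*(-48*m - 294) + c*(336*m + 252) - 288*m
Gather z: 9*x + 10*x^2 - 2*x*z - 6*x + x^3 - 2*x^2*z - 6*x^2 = x^3 + 4*x^2 + 3*x + z*(-2*x^2 - 2*x)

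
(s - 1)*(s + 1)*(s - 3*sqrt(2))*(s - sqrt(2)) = s^4 - 4*sqrt(2)*s^3 + 5*s^2 + 4*sqrt(2)*s - 6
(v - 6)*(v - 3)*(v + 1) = v^3 - 8*v^2 + 9*v + 18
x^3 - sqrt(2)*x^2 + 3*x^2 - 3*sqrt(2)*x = x*(x + 3)*(x - sqrt(2))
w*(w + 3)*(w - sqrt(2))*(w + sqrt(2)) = w^4 + 3*w^3 - 2*w^2 - 6*w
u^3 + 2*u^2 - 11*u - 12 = (u - 3)*(u + 1)*(u + 4)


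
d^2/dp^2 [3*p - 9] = 0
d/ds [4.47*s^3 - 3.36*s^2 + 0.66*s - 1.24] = 13.41*s^2 - 6.72*s + 0.66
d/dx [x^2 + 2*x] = 2*x + 2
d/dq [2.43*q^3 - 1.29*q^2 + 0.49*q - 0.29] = 7.29*q^2 - 2.58*q + 0.49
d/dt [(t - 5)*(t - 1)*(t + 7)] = 3*t^2 + 2*t - 37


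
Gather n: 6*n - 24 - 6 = 6*n - 30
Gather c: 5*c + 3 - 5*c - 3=0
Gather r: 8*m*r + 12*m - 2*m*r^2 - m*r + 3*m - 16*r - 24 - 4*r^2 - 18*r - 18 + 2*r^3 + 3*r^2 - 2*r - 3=15*m + 2*r^3 + r^2*(-2*m - 1) + r*(7*m - 36) - 45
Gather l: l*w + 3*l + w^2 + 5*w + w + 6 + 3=l*(w + 3) + w^2 + 6*w + 9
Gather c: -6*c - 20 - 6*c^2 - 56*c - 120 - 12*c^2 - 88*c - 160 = -18*c^2 - 150*c - 300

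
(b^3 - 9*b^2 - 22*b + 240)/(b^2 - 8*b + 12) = (b^2 - 3*b - 40)/(b - 2)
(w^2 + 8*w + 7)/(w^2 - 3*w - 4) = (w + 7)/(w - 4)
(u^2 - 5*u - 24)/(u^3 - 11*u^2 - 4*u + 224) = (u + 3)/(u^2 - 3*u - 28)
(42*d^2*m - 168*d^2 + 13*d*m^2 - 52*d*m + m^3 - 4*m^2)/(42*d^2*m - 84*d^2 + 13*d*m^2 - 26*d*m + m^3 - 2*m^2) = (m - 4)/(m - 2)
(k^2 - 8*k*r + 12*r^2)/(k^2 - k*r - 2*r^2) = (k - 6*r)/(k + r)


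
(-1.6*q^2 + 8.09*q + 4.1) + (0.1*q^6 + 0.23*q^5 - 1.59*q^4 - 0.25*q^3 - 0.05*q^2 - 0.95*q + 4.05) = 0.1*q^6 + 0.23*q^5 - 1.59*q^4 - 0.25*q^3 - 1.65*q^2 + 7.14*q + 8.15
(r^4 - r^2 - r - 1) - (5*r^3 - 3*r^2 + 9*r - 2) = r^4 - 5*r^3 + 2*r^2 - 10*r + 1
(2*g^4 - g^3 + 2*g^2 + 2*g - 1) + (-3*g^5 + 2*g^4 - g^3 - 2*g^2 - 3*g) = -3*g^5 + 4*g^4 - 2*g^3 - g - 1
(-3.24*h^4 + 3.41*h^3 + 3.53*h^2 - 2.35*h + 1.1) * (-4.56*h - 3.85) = 14.7744*h^5 - 3.0756*h^4 - 29.2253*h^3 - 2.8745*h^2 + 4.0315*h - 4.235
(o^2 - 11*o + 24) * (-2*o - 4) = -2*o^3 + 18*o^2 - 4*o - 96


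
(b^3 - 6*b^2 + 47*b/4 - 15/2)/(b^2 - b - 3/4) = (2*b^2 - 9*b + 10)/(2*b + 1)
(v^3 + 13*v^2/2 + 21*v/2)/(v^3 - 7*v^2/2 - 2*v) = (2*v^2 + 13*v + 21)/(2*v^2 - 7*v - 4)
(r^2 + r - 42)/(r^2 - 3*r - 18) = (r + 7)/(r + 3)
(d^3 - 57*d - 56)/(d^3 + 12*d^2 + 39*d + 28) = (d - 8)/(d + 4)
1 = 1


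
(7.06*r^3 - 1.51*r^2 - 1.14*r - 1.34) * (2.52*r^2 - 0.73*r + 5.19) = 17.7912*r^5 - 8.959*r^4 + 34.8709*r^3 - 10.3815*r^2 - 4.9384*r - 6.9546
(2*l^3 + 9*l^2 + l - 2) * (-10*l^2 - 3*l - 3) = -20*l^5 - 96*l^4 - 43*l^3 - 10*l^2 + 3*l + 6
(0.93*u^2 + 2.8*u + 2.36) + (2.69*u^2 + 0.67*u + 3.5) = 3.62*u^2 + 3.47*u + 5.86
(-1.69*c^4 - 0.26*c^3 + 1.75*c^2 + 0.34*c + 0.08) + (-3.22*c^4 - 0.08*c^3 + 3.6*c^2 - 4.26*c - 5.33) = -4.91*c^4 - 0.34*c^3 + 5.35*c^2 - 3.92*c - 5.25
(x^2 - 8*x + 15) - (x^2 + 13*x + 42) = -21*x - 27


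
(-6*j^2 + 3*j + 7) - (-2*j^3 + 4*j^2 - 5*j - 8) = 2*j^3 - 10*j^2 + 8*j + 15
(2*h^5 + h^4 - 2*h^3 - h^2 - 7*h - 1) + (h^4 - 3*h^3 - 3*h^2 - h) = 2*h^5 + 2*h^4 - 5*h^3 - 4*h^2 - 8*h - 1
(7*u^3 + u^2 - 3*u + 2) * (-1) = -7*u^3 - u^2 + 3*u - 2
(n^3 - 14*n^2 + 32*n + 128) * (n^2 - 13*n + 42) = n^5 - 27*n^4 + 256*n^3 - 876*n^2 - 320*n + 5376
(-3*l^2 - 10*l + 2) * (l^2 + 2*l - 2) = -3*l^4 - 16*l^3 - 12*l^2 + 24*l - 4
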